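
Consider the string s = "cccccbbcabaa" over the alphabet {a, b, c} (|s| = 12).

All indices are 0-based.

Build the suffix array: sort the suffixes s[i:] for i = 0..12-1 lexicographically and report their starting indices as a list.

rank→(start, suffix):
  0 → (11, 'a')
  1 → (10, 'aa')
  2 → (8, 'abaa')
  3 → (9, 'baa')
  4 → (5, 'bbcabaa')
  5 → (6, 'bcabaa')
  6 → (7, 'cabaa')
  7 → (4, 'cbbcabaa')
  8 → (3, 'ccbbcabaa')
  9 → (2, 'cccbbcabaa')
  10 → (1, 'ccccbbcabaa')
  11 → (0, 'cccccbbcabaa')

[11, 10, 8, 9, 5, 6, 7, 4, 3, 2, 1, 0]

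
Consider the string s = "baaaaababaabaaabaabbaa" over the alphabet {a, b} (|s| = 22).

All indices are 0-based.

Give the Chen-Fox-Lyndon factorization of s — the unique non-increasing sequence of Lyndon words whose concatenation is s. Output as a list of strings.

emit factor 1: 'b' (i=0, period=1)
emit factor 2: 'aaaaababaabaaabaabb' (i=1, period=19)
emit factor 3: 'a' (i=20, period=1)
emit factor 4: 'a' (i=21, period=1)

["b", "aaaaababaabaaabaabb", "a", "a"]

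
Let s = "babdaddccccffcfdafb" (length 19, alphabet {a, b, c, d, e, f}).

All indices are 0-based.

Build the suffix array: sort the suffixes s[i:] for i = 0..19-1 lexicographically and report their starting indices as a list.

sorted suffixes:
  #0 SA[0]=1  'abdaddccccffcfdafb'
  #1 SA[1]=4  'addccccffcfdafb'
  #2 SA[2]=16  'afb'
  #3 SA[3]=18  'b'
  #4 SA[4]=0  'babdaddccccffcfdafb'
  #5 SA[5]=2  'bdaddccccffcfdafb'
  #6 SA[6]=7  'ccccffcfdafb'
  #7 SA[7]=8  'cccffcfdafb'
  #8 SA[8]=9  'ccffcfdafb'
  #9 SA[9]=13  'cfdafb'
  #10 SA[10]=10  'cffcfdafb'
  #11 SA[11]=3  'daddccccffcfdafb'
  #12 SA[12]=15  'dafb'
  #13 SA[13]=6  'dccccffcfdafb'
  #14 SA[14]=5  'ddccccffcfdafb'
  #15 SA[15]=17  'fb'
  #16 SA[16]=12  'fcfdafb'
  #17 SA[17]=14  'fdafb'
  #18 SA[18]=11  'ffcfdafb'

[1, 4, 16, 18, 0, 2, 7, 8, 9, 13, 10, 3, 15, 6, 5, 17, 12, 14, 11]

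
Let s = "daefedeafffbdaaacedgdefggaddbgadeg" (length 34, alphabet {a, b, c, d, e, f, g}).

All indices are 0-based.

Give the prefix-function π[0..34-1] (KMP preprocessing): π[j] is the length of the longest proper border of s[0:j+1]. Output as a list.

[0, 0, 0, 0, 0, 1, 0, 0, 0, 0, 0, 0, 1, 2, 0, 0, 0, 0, 1, 0, 1, 0, 0, 0, 0, 0, 1, 1, 0, 0, 0, 1, 0, 0]

π[0] = 0
j=1 s[j]='a': π[1]=0 (border '')
j=2 s[j]='e': π[2]=0 (border '')
j=3 s[j]='f': π[3]=0 (border '')
j=4 s[j]='e': π[4]=0 (border '')
j=5 s[j]='d': π[5]=1 (border 'd')
j=6 s[j]='e': k: 1→0; π[6]=0 (border '')
j=7 s[j]='a': π[7]=0 (border '')
j=8 s[j]='f': π[8]=0 (border '')
j=9 s[j]='f': π[9]=0 (border '')
j=10 s[j]='f': π[10]=0 (border '')
j=11 s[j]='b': π[11]=0 (border '')
j=12 s[j]='d': π[12]=1 (border 'd')
j=13 s[j]='a': π[13]=2 (border 'da')
j=14 s[j]='a': k: 2→0; π[14]=0 (border '')
j=15 s[j]='a': π[15]=0 (border '')
j=16 s[j]='c': π[16]=0 (border '')
j=17 s[j]='e': π[17]=0 (border '')
j=18 s[j]='d': π[18]=1 (border 'd')
j=19 s[j]='g': k: 1→0; π[19]=0 (border '')
j=20 s[j]='d': π[20]=1 (border 'd')
j=21 s[j]='e': k: 1→0; π[21]=0 (border '')
j=22 s[j]='f': π[22]=0 (border '')
j=23 s[j]='g': π[23]=0 (border '')
j=24 s[j]='g': π[24]=0 (border '')
j=25 s[j]='a': π[25]=0 (border '')
j=26 s[j]='d': π[26]=1 (border 'd')
j=27 s[j]='d': k: 1→0; π[27]=1 (border 'd')
j=28 s[j]='b': k: 1→0; π[28]=0 (border '')
j=29 s[j]='g': π[29]=0 (border '')
j=30 s[j]='a': π[30]=0 (border '')
j=31 s[j]='d': π[31]=1 (border 'd')
j=32 s[j]='e': k: 1→0; π[32]=0 (border '')
j=33 s[j]='g': π[33]=0 (border '')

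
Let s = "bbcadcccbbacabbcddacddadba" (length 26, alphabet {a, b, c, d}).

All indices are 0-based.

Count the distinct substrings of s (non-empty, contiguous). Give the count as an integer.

rank→(start, suffix):
  0 → (25, 'a')
  1 → (12, 'abbcddacddadba')
  2 → (10, 'acabbcddacddadba')
  3 → (18, 'acddadba')
  4 → (22, 'adba')
  5 → (3, 'adcccbbacabbcddacddadba')
  6 → (24, 'ba')
  7 → (9, 'bacabbcddacddadba')
  8 → (8, 'bbacabbcddacddadba')
  9 → (0, 'bbcadcccbbacabbcddacddadba')
  10 → (13, 'bbcddacddadba')
  11 → (1, 'bcadcccbbacabbcddacddadba')
  12 → (14, 'bcddacddadba')
  13 → (11, 'cabbcddacddadba')
  14 → (2, 'cadcccbbacabbcddacddadba')
  15 → (7, 'cbbacabbcddacddadba')
  16 → (6, 'ccbbacabbcddacddadba')
  17 → (5, 'cccbbacabbcddacddadba')
  18 → (15, 'cddacddadba')
  19 → (19, 'cddadba')
  20 → (17, 'dacddadba')
  21 → (21, 'dadba')
  22 → (23, 'dba')
  23 → (4, 'dcccbbacabbcddacddadba')
  24 → (16, 'ddacddadba')
  25 → (20, 'ddadba')

SA = [25, 12, 10, 18, 22, 3, 24, 9, 8, 0, 13, 1, 14, 11, 2, 7, 6, 5, 15, 19, 17, 21, 23, 4, 16, 20]
[i] adj suffixes → lcp
  [1] 25/12 → 1 ('a')
  [2] 12/10 → 1 ('a')
  [3] 10/18 → 2 ('ac')
  [4] 18/22 → 1 ('a')
  [5] 22/3 → 2 ('ad')
  [6] 3/24 → 0 ('')
  [7] 24/9 → 2 ('ba')
  [8] 9/8 → 1 ('b')
  [9] 8/0 → 2 ('bb')
  [10] 0/13 → 3 ('bbc')
  [11] 13/1 → 1 ('b')
  [12] 1/14 → 2 ('bc')
  [13] 14/11 → 0 ('')
  [14] 11/2 → 2 ('ca')
  [15] 2/7 → 1 ('c')
  [16] 7/6 → 1 ('c')
  [17] 6/5 → 2 ('cc')
  [18] 5/15 → 1 ('c')
  [19] 15/19 → 4 ('cdda')
  [20] 19/17 → 0 ('')
  [21] 17/21 → 2 ('da')
  [22] 21/23 → 1 ('d')
  [23] 23/4 → 1 ('d')
  [24] 4/16 → 1 ('d')
  [25] 16/20 → 3 ('dda')

n(n+1)/2 = 26·27/2 = 351
Σ LCP = 0 + 1 + 1 + 2 + 1 + 2 + 0 + 2 + 1 + 2 + 3 + 1 + 2 + 0 + 2 + 1 + 1 + 2 + 1 + 4 + 0 + 2 + 1 + 1 + 1 + 3 = 37
distinct = 351 − 37 = 314

314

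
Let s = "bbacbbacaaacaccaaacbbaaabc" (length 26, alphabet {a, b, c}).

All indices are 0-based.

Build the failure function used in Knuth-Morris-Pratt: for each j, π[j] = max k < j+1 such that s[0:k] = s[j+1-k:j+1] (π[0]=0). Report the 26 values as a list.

π[0] = 0
j=1 s[j]='b': π[1]=1 (border 'b')
j=2 s[j]='a': k: 1→0; π[2]=0 (border '')
j=3 s[j]='c': π[3]=0 (border '')
j=4 s[j]='b': π[4]=1 (border 'b')
j=5 s[j]='b': π[5]=2 (border 'bb')
j=6 s[j]='a': π[6]=3 (border 'bba')
j=7 s[j]='c': π[7]=4 (border 'bbac')
j=8 s[j]='a': k: 4→0; π[8]=0 (border '')
j=9 s[j]='a': π[9]=0 (border '')
j=10 s[j]='a': π[10]=0 (border '')
j=11 s[j]='c': π[11]=0 (border '')
j=12 s[j]='a': π[12]=0 (border '')
j=13 s[j]='c': π[13]=0 (border '')
j=14 s[j]='c': π[14]=0 (border '')
j=15 s[j]='a': π[15]=0 (border '')
j=16 s[j]='a': π[16]=0 (border '')
j=17 s[j]='a': π[17]=0 (border '')
j=18 s[j]='c': π[18]=0 (border '')
j=19 s[j]='b': π[19]=1 (border 'b')
j=20 s[j]='b': π[20]=2 (border 'bb')
j=21 s[j]='a': π[21]=3 (border 'bba')
j=22 s[j]='a': k: 3→0; π[22]=0 (border '')
j=23 s[j]='a': π[23]=0 (border '')
j=24 s[j]='b': π[24]=1 (border 'b')
j=25 s[j]='c': k: 1→0; π[25]=0 (border '')

[0, 1, 0, 0, 1, 2, 3, 4, 0, 0, 0, 0, 0, 0, 0, 0, 0, 0, 0, 1, 2, 3, 0, 0, 1, 0]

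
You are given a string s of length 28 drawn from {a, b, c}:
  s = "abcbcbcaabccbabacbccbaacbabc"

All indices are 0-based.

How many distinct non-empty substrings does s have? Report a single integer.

rank→(start, suffix):
  0 → (7, 'aabccbabacbccbaacbabc')
  1 → (21, 'aacbabc')
  2 → (13, 'abacbccbaacbabc')
  3 → (25, 'abc')
  4 → (0, 'abcbcbcaabccbabacbccbaacbabc')
  5 → (8, 'abccbabacbccbaacbabc')
  6 → (22, 'acbabc')
  7 → (15, 'acbccbaacbabc')
  8 → (20, 'baacbabc')
  9 → (12, 'babacbccbaacbabc')
  10 → (24, 'babc')
  11 → (14, 'bacbccbaacbabc')
  12 → (26, 'bc')
  13 → (5, 'bcaabccbabacbccbaacbabc')
  14 → (3, 'bcbcaabccbabacbccbaacbabc')
  15 → (1, 'bcbcbcaabccbabacbccbaacbabc')
  16 → (17, 'bccbaacbabc')
  17 → (9, 'bccbabacbccbaacbabc')
  18 → (27, 'c')
  19 → (6, 'caabccbabacbccbaacbabc')
  20 → (19, 'cbaacbabc')
  21 → (11, 'cbabacbccbaacbabc')
  22 → (23, 'cbabc')
  23 → (4, 'cbcaabccbabacbccbaacbabc')
  24 → (2, 'cbcbcaabccbabacbccbaacbabc')
  25 → (16, 'cbccbaacbabc')
  26 → (18, 'ccbaacbabc')
  27 → (10, 'ccbabacbccbaacbabc')

SA = [7, 21, 13, 25, 0, 8, 22, 15, 20, 12, 24, 14, 26, 5, 3, 1, 17, 9, 27, 6, 19, 11, 23, 4, 2, 16, 18, 10]
i: (SA[i-1],SA[i]) lcp shared
  1: (7,21) 2 'aa'
  2: (21,13) 1 'a'
  3: (13,25) 2 'ab'
  4: (25,0) 3 'abc'
  5: (0,8) 3 'abc'
  6: (8,22) 1 'a'
  7: (22,15) 3 'acb'
  8: (15,20) 0 ''
  9: (20,12) 2 'ba'
  10: (12,24) 3 'bab'
  11: (24,14) 2 'ba'
  12: (14,26) 1 'b'
  13: (26,5) 2 'bc'
  14: (5,3) 2 'bc'
  15: (3,1) 4 'bcbc'
  16: (1,17) 2 'bc'
  17: (17,9) 5 'bccba'
  18: (9,27) 0 ''
  19: (27,6) 1 'c'
  20: (6,19) 1 'c'
  21: (19,11) 3 'cba'
  22: (11,23) 4 'cbab'
  23: (23,4) 2 'cb'
  24: (4,2) 3 'cbc'
  25: (2,16) 3 'cbc'
  26: (16,18) 1 'c'
  27: (18,10) 4 'ccba'

n(n+1)/2 = 28·29/2 = 406
Σ LCP = 0 + 2 + 1 + 2 + 3 + 3 + 1 + 3 + 0 + 2 + 3 + 2 + 1 + 2 + 2 + 4 + 2 + 5 + 0 + 1 + 1 + 3 + 4 + 2 + 3 + 3 + 1 + 4 = 60
distinct = 406 − 60 = 346

346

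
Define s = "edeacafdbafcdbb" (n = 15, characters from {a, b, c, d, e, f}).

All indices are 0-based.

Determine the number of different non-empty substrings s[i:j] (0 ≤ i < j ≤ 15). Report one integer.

rank→(start, suffix):
  0 → (3, 'acafdbafcdbb')
  1 → (9, 'afcdbb')
  2 → (5, 'afdbafcdbb')
  3 → (14, 'b')
  4 → (8, 'bafcdbb')
  5 → (13, 'bb')
  6 → (4, 'cafdbafcdbb')
  7 → (11, 'cdbb')
  8 → (7, 'dbafcdbb')
  9 → (12, 'dbb')
  10 → (1, 'deacafdbafcdbb')
  11 → (2, 'eacafdbafcdbb')
  12 → (0, 'edeacafdbafcdbb')
  13 → (10, 'fcdbb')
  14 → (6, 'fdbafcdbb')

SA = [3, 9, 5, 14, 8, 13, 4, 11, 7, 12, 1, 2, 0, 10, 6]
i: (SA[i-1],SA[i]) lcp shared
  1: (3,9) 1 'a'
  2: (9,5) 2 'af'
  3: (5,14) 0 ''
  4: (14,8) 1 'b'
  5: (8,13) 1 'b'
  6: (13,4) 0 ''
  7: (4,11) 1 'c'
  8: (11,7) 0 ''
  9: (7,12) 2 'db'
  10: (12,1) 1 'd'
  11: (1,2) 0 ''
  12: (2,0) 1 'e'
  13: (0,10) 0 ''
  14: (10,6) 1 'f'

n(n+1)/2 = 15·16/2 = 120
Σ LCP = 0 + 1 + 2 + 0 + 1 + 1 + 0 + 1 + 0 + 2 + 1 + 0 + 1 + 0 + 1 = 11
distinct = 120 − 11 = 109

109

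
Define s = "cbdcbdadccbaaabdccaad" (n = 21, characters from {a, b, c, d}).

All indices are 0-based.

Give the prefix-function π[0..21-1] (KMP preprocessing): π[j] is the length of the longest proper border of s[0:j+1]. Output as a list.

[0, 0, 0, 1, 2, 3, 0, 0, 1, 1, 2, 0, 0, 0, 0, 0, 1, 1, 0, 0, 0]

π[0] = 0
j=1 s[j]='b': π[1]=0 (border '')
j=2 s[j]='d': π[2]=0 (border '')
j=3 s[j]='c': π[3]=1 (border 'c')
j=4 s[j]='b': π[4]=2 (border 'cb')
j=5 s[j]='d': π[5]=3 (border 'cbd')
j=6 s[j]='a': k: 3→0; π[6]=0 (border '')
j=7 s[j]='d': π[7]=0 (border '')
j=8 s[j]='c': π[8]=1 (border 'c')
j=9 s[j]='c': k: 1→0; π[9]=1 (border 'c')
j=10 s[j]='b': π[10]=2 (border 'cb')
j=11 s[j]='a': k: 2→0; π[11]=0 (border '')
j=12 s[j]='a': π[12]=0 (border '')
j=13 s[j]='a': π[13]=0 (border '')
j=14 s[j]='b': π[14]=0 (border '')
j=15 s[j]='d': π[15]=0 (border '')
j=16 s[j]='c': π[16]=1 (border 'c')
j=17 s[j]='c': k: 1→0; π[17]=1 (border 'c')
j=18 s[j]='a': k: 1→0; π[18]=0 (border '')
j=19 s[j]='a': π[19]=0 (border '')
j=20 s[j]='d': π[20]=0 (border '')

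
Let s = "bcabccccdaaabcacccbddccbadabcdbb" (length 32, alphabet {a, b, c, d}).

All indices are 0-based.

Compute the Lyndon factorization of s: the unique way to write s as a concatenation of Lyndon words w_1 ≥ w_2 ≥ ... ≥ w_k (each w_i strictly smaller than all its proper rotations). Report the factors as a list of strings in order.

emit factor 1: 'bc' (i=0, period=2)
emit factor 2: 'abccccd' (i=2, period=7)
emit factor 3: 'aaabcacccbddccbadabcdbb' (i=9, period=23)

["bc", "abccccd", "aaabcacccbddccbadabcdbb"]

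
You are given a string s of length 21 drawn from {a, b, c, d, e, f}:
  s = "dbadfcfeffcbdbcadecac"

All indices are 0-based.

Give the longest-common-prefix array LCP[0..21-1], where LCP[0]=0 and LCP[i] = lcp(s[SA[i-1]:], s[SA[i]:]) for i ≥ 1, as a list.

sorted suffixes:
  #0 SA[0]=19  'ac'
  #1 SA[1]=15  'adecac'
  #2 SA[2]=2  'adfcfeffcbdbcadecac'
  #3 SA[3]=1  'badfcfeffcbdbcadecac'
  #4 SA[4]=13  'bcadecac'
  #5 SA[5]=11  'bdbcadecac'
  #6 SA[6]=20  'c'
  #7 SA[7]=18  'cac'
  #8 SA[8]=14  'cadecac'
  #9 SA[9]=10  'cbdbcadecac'
  #10 SA[10]=5  'cfeffcbdbcadecac'
  #11 SA[11]=0  'dbadfcfeffcbdbcadecac'
  #12 SA[12]=12  'dbcadecac'
  #13 SA[13]=16  'decac'
  #14 SA[14]=3  'dfcfeffcbdbcadecac'
  #15 SA[15]=17  'ecac'
  #16 SA[16]=7  'effcbdbcadecac'
  #17 SA[17]=9  'fcbdbcadecac'
  #18 SA[18]=4  'fcfeffcbdbcadecac'
  #19 SA[19]=6  'feffcbdbcadecac'
  #20 SA[20]=8  'ffcbdbcadecac'

SA = [19, 15, 2, 1, 13, 11, 20, 18, 14, 10, 5, 0, 12, 16, 3, 17, 7, 9, 4, 6, 8]
rank  pair      lcp
   1  s[19:],s[15:]  1  'a'
   2  s[15:],s[2:]  2  'ad'
   3  s[2:],s[1:]  0  ''
   4  s[1:],s[13:]  1  'b'
   5  s[13:],s[11:]  1  'b'
   6  s[11:],s[20:]  0  ''
   7  s[20:],s[18:]  1  'c'
   8  s[18:],s[14:]  2  'ca'
   9  s[14:],s[10:]  1  'c'
  10  s[10:],s[5:]  1  'c'
  11  s[5:],s[0:]  0  ''
  12  s[0:],s[12:]  2  'db'
  13  s[12:],s[16:]  1  'd'
  14  s[16:],s[3:]  1  'd'
  15  s[3:],s[17:]  0  ''
  16  s[17:],s[7:]  1  'e'
  17  s[7:],s[9:]  0  ''
  18  s[9:],s[4:]  2  'fc'
  19  s[4:],s[6:]  1  'f'
  20  s[6:],s[8:]  1  'f'

[0, 1, 2, 0, 1, 1, 0, 1, 2, 1, 1, 0, 2, 1, 1, 0, 1, 0, 2, 1, 1]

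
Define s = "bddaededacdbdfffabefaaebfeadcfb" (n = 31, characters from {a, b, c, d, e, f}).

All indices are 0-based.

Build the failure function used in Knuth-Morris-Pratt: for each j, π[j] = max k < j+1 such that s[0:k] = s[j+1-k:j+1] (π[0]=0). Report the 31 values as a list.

π[0] = 0
j=1 s[j]='d': π[1]=0 (border '')
j=2 s[j]='d': π[2]=0 (border '')
j=3 s[j]='a': π[3]=0 (border '')
j=4 s[j]='e': π[4]=0 (border '')
j=5 s[j]='d': π[5]=0 (border '')
j=6 s[j]='e': π[6]=0 (border '')
j=7 s[j]='d': π[7]=0 (border '')
j=8 s[j]='a': π[8]=0 (border '')
j=9 s[j]='c': π[9]=0 (border '')
j=10 s[j]='d': π[10]=0 (border '')
j=11 s[j]='b': π[11]=1 (border 'b')
j=12 s[j]='d': π[12]=2 (border 'bd')
j=13 s[j]='f': k: 2→0; π[13]=0 (border '')
j=14 s[j]='f': π[14]=0 (border '')
j=15 s[j]='f': π[15]=0 (border '')
j=16 s[j]='a': π[16]=0 (border '')
j=17 s[j]='b': π[17]=1 (border 'b')
j=18 s[j]='e': k: 1→0; π[18]=0 (border '')
j=19 s[j]='f': π[19]=0 (border '')
j=20 s[j]='a': π[20]=0 (border '')
j=21 s[j]='a': π[21]=0 (border '')
j=22 s[j]='e': π[22]=0 (border '')
j=23 s[j]='b': π[23]=1 (border 'b')
j=24 s[j]='f': k: 1→0; π[24]=0 (border '')
j=25 s[j]='e': π[25]=0 (border '')
j=26 s[j]='a': π[26]=0 (border '')
j=27 s[j]='d': π[27]=0 (border '')
j=28 s[j]='c': π[28]=0 (border '')
j=29 s[j]='f': π[29]=0 (border '')
j=30 s[j]='b': π[30]=1 (border 'b')

[0, 0, 0, 0, 0, 0, 0, 0, 0, 0, 0, 1, 2, 0, 0, 0, 0, 1, 0, 0, 0, 0, 0, 1, 0, 0, 0, 0, 0, 0, 1]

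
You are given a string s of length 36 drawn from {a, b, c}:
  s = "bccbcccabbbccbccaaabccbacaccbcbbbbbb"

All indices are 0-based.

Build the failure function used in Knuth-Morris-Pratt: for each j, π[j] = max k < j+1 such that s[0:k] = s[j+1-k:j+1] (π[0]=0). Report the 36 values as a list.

π[0] = 0
j=1 s[j]='c': π[1]=0 (border '')
j=2 s[j]='c': π[2]=0 (border '')
j=3 s[j]='b': π[3]=1 (border 'b')
j=4 s[j]='c': π[4]=2 (border 'bc')
j=5 s[j]='c': π[5]=3 (border 'bcc')
j=6 s[j]='c': k: 3→0; π[6]=0 (border '')
j=7 s[j]='a': π[7]=0 (border '')
j=8 s[j]='b': π[8]=1 (border 'b')
j=9 s[j]='b': k: 1→0; π[9]=1 (border 'b')
j=10 s[j]='b': k: 1→0; π[10]=1 (border 'b')
j=11 s[j]='c': π[11]=2 (border 'bc')
j=12 s[j]='c': π[12]=3 (border 'bcc')
j=13 s[j]='b': π[13]=4 (border 'bccb')
j=14 s[j]='c': π[14]=5 (border 'bccbc')
j=15 s[j]='c': π[15]=6 (border 'bccbcc')
j=16 s[j]='a': k: 6→3→0; π[16]=0 (border '')
j=17 s[j]='a': π[17]=0 (border '')
j=18 s[j]='a': π[18]=0 (border '')
j=19 s[j]='b': π[19]=1 (border 'b')
j=20 s[j]='c': π[20]=2 (border 'bc')
j=21 s[j]='c': π[21]=3 (border 'bcc')
j=22 s[j]='b': π[22]=4 (border 'bccb')
j=23 s[j]='a': k: 4→1→0; π[23]=0 (border '')
j=24 s[j]='c': π[24]=0 (border '')
j=25 s[j]='a': π[25]=0 (border '')
j=26 s[j]='c': π[26]=0 (border '')
j=27 s[j]='c': π[27]=0 (border '')
j=28 s[j]='b': π[28]=1 (border 'b')
j=29 s[j]='c': π[29]=2 (border 'bc')
j=30 s[j]='b': k: 2→0; π[30]=1 (border 'b')
j=31 s[j]='b': k: 1→0; π[31]=1 (border 'b')
j=32 s[j]='b': k: 1→0; π[32]=1 (border 'b')
j=33 s[j]='b': k: 1→0; π[33]=1 (border 'b')
j=34 s[j]='b': k: 1→0; π[34]=1 (border 'b')
j=35 s[j]='b': k: 1→0; π[35]=1 (border 'b')

[0, 0, 0, 1, 2, 3, 0, 0, 1, 1, 1, 2, 3, 4, 5, 6, 0, 0, 0, 1, 2, 3, 4, 0, 0, 0, 0, 0, 1, 2, 1, 1, 1, 1, 1, 1]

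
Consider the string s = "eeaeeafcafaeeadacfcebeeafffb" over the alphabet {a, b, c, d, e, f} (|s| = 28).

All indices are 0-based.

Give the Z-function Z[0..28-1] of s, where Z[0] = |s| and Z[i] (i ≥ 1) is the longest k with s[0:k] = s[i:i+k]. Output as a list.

Z[0]=28
i=1: i≥r, start 0; Z[1]=1 scan→box=[1,2)
i=2: i≥r, start 0; Z[2]=0
i=3: i≥r, start 0; Z[3]=3 scan→box=[3,6)
i=4: min(r-i=2, Z[1]=1)=1; Z[4]=1
i=5: min(r-i=1, Z[2]=0)=0; Z[5]=0
i=6: i≥r, start 0; Z[6]=0
i=7: i≥r, start 0; Z[7]=0
i=8: i≥r, start 0; Z[8]=0
i=9: i≥r, start 0; Z[9]=0
i=10: i≥r, start 0; Z[10]=0
i=11: i≥r, start 0; Z[11]=3 scan→box=[11,14)
i=12: min(r-i=2, Z[1]=1)=1; Z[12]=1
i=13: min(r-i=1, Z[2]=0)=0; Z[13]=0
i=14: i≥r, start 0; Z[14]=0
i=15: i≥r, start 0; Z[15]=0
i=16: i≥r, start 0; Z[16]=0
i=17: i≥r, start 0; Z[17]=0
i=18: i≥r, start 0; Z[18]=0
i=19: i≥r, start 0; Z[19]=1 scan→box=[19,20)
i=20: i≥r, start 0; Z[20]=0
i=21: i≥r, start 0; Z[21]=3 scan→box=[21,24)
i=22: min(r-i=2, Z[1]=1)=1; Z[22]=1
i=23: min(r-i=1, Z[2]=0)=0; Z[23]=0
i=24: i≥r, start 0; Z[24]=0
i=25: i≥r, start 0; Z[25]=0
i=26: i≥r, start 0; Z[26]=0
i=27: i≥r, start 0; Z[27]=0

[28, 1, 0, 3, 1, 0, 0, 0, 0, 0, 0, 3, 1, 0, 0, 0, 0, 0, 0, 1, 0, 3, 1, 0, 0, 0, 0, 0]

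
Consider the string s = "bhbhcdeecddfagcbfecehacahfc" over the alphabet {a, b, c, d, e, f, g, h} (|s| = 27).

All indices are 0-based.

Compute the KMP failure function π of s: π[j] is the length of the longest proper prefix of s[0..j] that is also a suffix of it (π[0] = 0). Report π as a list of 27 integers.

[0, 0, 1, 2, 0, 0, 0, 0, 0, 0, 0, 0, 0, 0, 0, 1, 0, 0, 0, 0, 0, 0, 0, 0, 0, 0, 0]

π[0] = 0
j=1 s[j]='h': π[1]=0 (border '')
j=2 s[j]='b': π[2]=1 (border 'b')
j=3 s[j]='h': π[3]=2 (border 'bh')
j=4 s[j]='c': k: 2→0; π[4]=0 (border '')
j=5 s[j]='d': π[5]=0 (border '')
j=6 s[j]='e': π[6]=0 (border '')
j=7 s[j]='e': π[7]=0 (border '')
j=8 s[j]='c': π[8]=0 (border '')
j=9 s[j]='d': π[9]=0 (border '')
j=10 s[j]='d': π[10]=0 (border '')
j=11 s[j]='f': π[11]=0 (border '')
j=12 s[j]='a': π[12]=0 (border '')
j=13 s[j]='g': π[13]=0 (border '')
j=14 s[j]='c': π[14]=0 (border '')
j=15 s[j]='b': π[15]=1 (border 'b')
j=16 s[j]='f': k: 1→0; π[16]=0 (border '')
j=17 s[j]='e': π[17]=0 (border '')
j=18 s[j]='c': π[18]=0 (border '')
j=19 s[j]='e': π[19]=0 (border '')
j=20 s[j]='h': π[20]=0 (border '')
j=21 s[j]='a': π[21]=0 (border '')
j=22 s[j]='c': π[22]=0 (border '')
j=23 s[j]='a': π[23]=0 (border '')
j=24 s[j]='h': π[24]=0 (border '')
j=25 s[j]='f': π[25]=0 (border '')
j=26 s[j]='c': π[26]=0 (border '')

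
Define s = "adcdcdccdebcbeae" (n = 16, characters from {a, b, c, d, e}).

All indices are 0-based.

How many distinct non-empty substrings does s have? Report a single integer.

118

rank→(start, suffix):
  0 → (0, 'adcdcdccdebcbeae')
  1 → (14, 'ae')
  2 → (10, 'bcbeae')
  3 → (12, 'beae')
  4 → (11, 'cbeae')
  5 → (6, 'ccdebcbeae')
  6 → (4, 'cdccdebcbeae')
  7 → (2, 'cdcdccdebcbeae')
  8 → (7, 'cdebcbeae')
  9 → (5, 'dccdebcbeae')
  10 → (3, 'dcdccdebcbeae')
  11 → (1, 'dcdcdccdebcbeae')
  12 → (8, 'debcbeae')
  13 → (15, 'e')
  14 → (13, 'eae')
  15 → (9, 'ebcbeae')

SA = [0, 14, 10, 12, 11, 6, 4, 2, 7, 5, 3, 1, 8, 15, 13, 9]
i: (SA[i-1],SA[i]) lcp shared
  1: (0,14) 1 'a'
  2: (14,10) 0 ''
  3: (10,12) 1 'b'
  4: (12,11) 0 ''
  5: (11,6) 1 'c'
  6: (6,4) 1 'c'
  7: (4,2) 3 'cdc'
  8: (2,7) 2 'cd'
  9: (7,5) 0 ''
  10: (5,3) 2 'dc'
  11: (3,1) 4 'dcdc'
  12: (1,8) 1 'd'
  13: (8,15) 0 ''
  14: (15,13) 1 'e'
  15: (13,9) 1 'e'

n(n+1)/2 = 16·17/2 = 136
Σ LCP = 0 + 1 + 0 + 1 + 0 + 1 + 1 + 3 + 2 + 0 + 2 + 4 + 1 + 0 + 1 + 1 = 18
distinct = 136 − 18 = 118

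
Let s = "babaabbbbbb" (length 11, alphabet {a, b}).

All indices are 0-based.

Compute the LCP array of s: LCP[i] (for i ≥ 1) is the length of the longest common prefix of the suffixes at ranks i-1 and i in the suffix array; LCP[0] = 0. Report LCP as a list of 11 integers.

[0, 1, 2, 0, 1, 2, 1, 2, 3, 4, 5]

sorted suffixes:
  #0 SA[0]=3  'aabbbbbb'
  #1 SA[1]=1  'abaabbbbbb'
  #2 SA[2]=4  'abbbbbb'
  #3 SA[3]=10  'b'
  #4 SA[4]=2  'baabbbbbb'
  #5 SA[5]=0  'babaabbbbbb'
  #6 SA[6]=9  'bb'
  #7 SA[7]=8  'bbb'
  #8 SA[8]=7  'bbbb'
  #9 SA[9]=6  'bbbbb'
  #10 SA[10]=5  'bbbbbb'

SA = [3, 1, 4, 10, 2, 0, 9, 8, 7, 6, 5]
rank  pair      lcp
   1  s[3:],s[1:]  1  'a'
   2  s[1:],s[4:]  2  'ab'
   3  s[4:],s[10:]  0  ''
   4  s[10:],s[2:]  1  'b'
   5  s[2:],s[0:]  2  'ba'
   6  s[0:],s[9:]  1  'b'
   7  s[9:],s[8:]  2  'bb'
   8  s[8:],s[7:]  3  'bbb'
   9  s[7:],s[6:]  4  'bbbb'
  10  s[6:],s[5:]  5  'bbbbb'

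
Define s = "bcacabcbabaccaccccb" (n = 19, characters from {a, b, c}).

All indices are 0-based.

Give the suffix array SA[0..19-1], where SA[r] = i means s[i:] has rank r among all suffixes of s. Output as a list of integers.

rank→(start, suffix):
  0 → (8, 'abaccaccccb')
  1 → (4, 'abcbabaccaccccb')
  2 → (2, 'acabcbabaccaccccb')
  3 → (10, 'accaccccb')
  4 → (13, 'accccb')
  5 → (18, 'b')
  6 → (7, 'babaccaccccb')
  7 → (9, 'baccaccccb')
  8 → (0, 'bcacabcbabaccaccccb')
  9 → (5, 'bcbabaccaccccb')
  10 → (3, 'cabcbabaccaccccb')
  11 → (1, 'cacabcbabaccaccccb')
  12 → (12, 'caccccb')
  13 → (17, 'cb')
  14 → (6, 'cbabaccaccccb')
  15 → (11, 'ccaccccb')
  16 → (16, 'ccb')
  17 → (15, 'cccb')
  18 → (14, 'ccccb')

[8, 4, 2, 10, 13, 18, 7, 9, 0, 5, 3, 1, 12, 17, 6, 11, 16, 15, 14]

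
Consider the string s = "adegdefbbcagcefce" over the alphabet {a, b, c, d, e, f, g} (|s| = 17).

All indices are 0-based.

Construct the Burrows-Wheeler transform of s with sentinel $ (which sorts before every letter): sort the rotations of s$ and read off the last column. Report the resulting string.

rank  rotation            last
    0  $adegdefbbcagcefce  e
    1  adegdefbbcagcefce$  $
    2  agcefce$adegdefbbc  c
    3  bbcagcefce$adegdef  f
    4  bcagcefce$adegdefb  b
    5  cagcefce$adegdefbb  b
    6  ce$adegdefbbcagcef  f
    7  cefce$adegdefbbcag  g
    8  defbbcagcefce$adeg  g
    9  degdefbbcagcefce$a  a
   10  e$adegdefbbcagcefc  c
   11  efbbcagcefce$adegd  d
   12  efce$adegdefbbcagc  c
   13  egdefbbcagcefce$ad  d
   14  fbbcagcefce$adegde  e
   15  fce$adegdefbbcagce  e
   16  gcefce$adegdefbbca  a
   17  gdefbbcagcefce$ade  e

e$cfbbfggacdcdeeae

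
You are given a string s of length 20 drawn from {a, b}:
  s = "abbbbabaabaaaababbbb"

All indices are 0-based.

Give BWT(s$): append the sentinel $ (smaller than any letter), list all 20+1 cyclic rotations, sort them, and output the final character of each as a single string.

bbabaabab$baababbbbaa

rank  rotation               last
    0  $abbbbabaabaaaababbbb  b
    1  aaaababbbb$abbbbabaab  b
    2  aaababbbb$abbbbabaaba  a
    3  aabaaaababbbb$abbbbab  b
    4  aababbbb$abbbbabaabaa  a
    5  abaaaababbbb$abbbbaba  a
    6  abaabaaaababbbb$abbbb  b
    7  ababbbb$abbbbabaabaaa  a
    8  abbbb$abbbbabaabaaaab  b
    9  abbbbabaabaaaababbbb$  $
   10  b$abbbbabaabaaaababbb  b
   11  baaaababbbb$abbbbabaa  a
   12  baabaaaababbbb$abbbba  a
   13  babaabaaaababbbb$abbb  b
   14  babbbb$abbbbabaabaaaa  a
   15  bb$abbbbabaabaaaababb  b
   16  bbabaabaaaababbbb$abb  b
   17  bbb$abbbbabaabaaaabab  b
   18  bbbabaabaaaababbbb$ab  b
   19  bbbb$abbbbabaabaaaaba  a
   20  bbbbabaabaaaababbbb$a  a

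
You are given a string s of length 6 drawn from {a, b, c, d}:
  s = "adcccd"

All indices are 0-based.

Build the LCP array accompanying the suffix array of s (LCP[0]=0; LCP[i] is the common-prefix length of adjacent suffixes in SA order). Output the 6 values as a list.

[0, 0, 2, 1, 0, 1]

rank→(start, suffix):
  0 → (0, 'adcccd')
  1 → (2, 'cccd')
  2 → (3, 'ccd')
  3 → (4, 'cd')
  4 → (5, 'd')
  5 → (1, 'dcccd')

SA = [0, 2, 3, 4, 5, 1]
rank  pair      lcp
   1  s[0:],s[2:]  0  ''
   2  s[2:],s[3:]  2  'cc'
   3  s[3:],s[4:]  1  'c'
   4  s[4:],s[5:]  0  ''
   5  s[5:],s[1:]  1  'd'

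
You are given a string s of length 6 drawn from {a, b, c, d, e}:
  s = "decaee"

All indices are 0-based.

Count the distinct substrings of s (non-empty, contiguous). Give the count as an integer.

rank | idx | suffix
   0 |   3 | aee
   1 |   2 | caee
   2 |   0 | decaee
   3 |   5 | e
   4 |   1 | ecaee
   5 |   4 | ee

SA = [3, 2, 0, 5, 1, 4]
rank  pair      lcp
   1  s[3:],s[2:]  0  ''
   2  s[2:],s[0:]  0  ''
   3  s[0:],s[5:]  0  ''
   4  s[5:],s[1:]  1  'e'
   5  s[1:],s[4:]  1  'e'

n(n+1)/2 = 6·7/2 = 21
Σ LCP = 0 + 0 + 0 + 0 + 1 + 1 = 2
distinct = 21 − 2 = 19

19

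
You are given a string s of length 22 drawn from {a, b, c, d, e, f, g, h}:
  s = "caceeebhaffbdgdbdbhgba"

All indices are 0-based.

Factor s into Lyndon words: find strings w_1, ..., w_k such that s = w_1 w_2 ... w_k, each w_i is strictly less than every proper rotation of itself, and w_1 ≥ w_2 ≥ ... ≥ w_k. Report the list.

["c", "aceeebhaffbdgdbdbhgb", "a"]

emit factor 1: 'c' (i=0, period=1)
emit factor 2: 'aceeebhaffbdgdbdbhgb' (i=1, period=20)
emit factor 3: 'a' (i=21, period=1)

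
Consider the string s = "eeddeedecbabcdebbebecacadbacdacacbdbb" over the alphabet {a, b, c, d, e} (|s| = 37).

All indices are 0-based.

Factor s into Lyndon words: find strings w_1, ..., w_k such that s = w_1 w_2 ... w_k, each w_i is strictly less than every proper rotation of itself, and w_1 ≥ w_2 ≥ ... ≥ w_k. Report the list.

emit factor 1: 'e' (i=0, period=1)
emit factor 2: 'e' (i=1, period=1)
emit factor 3: 'ddeede' (i=2, period=6)
emit factor 4: 'c' (i=8, period=1)
emit factor 5: 'b' (i=9, period=1)
emit factor 6: 'abcdebbebecacadbacdacacbdbb' (i=10, period=27)

["e", "e", "ddeede", "c", "b", "abcdebbebecacadbacdacacbdbb"]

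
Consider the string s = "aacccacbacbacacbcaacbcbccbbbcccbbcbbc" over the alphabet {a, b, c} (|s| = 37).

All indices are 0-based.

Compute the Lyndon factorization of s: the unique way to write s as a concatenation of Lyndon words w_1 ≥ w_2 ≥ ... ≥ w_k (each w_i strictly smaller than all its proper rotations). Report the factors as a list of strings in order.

["aacccacbacbacacbc", "aacbcbccbbbcccbbcbbc"]

emit factor 1: 'aacccacbacbacacbc' (i=0, period=17)
emit factor 2: 'aacbcbccbbbcccbbcbbc' (i=17, period=20)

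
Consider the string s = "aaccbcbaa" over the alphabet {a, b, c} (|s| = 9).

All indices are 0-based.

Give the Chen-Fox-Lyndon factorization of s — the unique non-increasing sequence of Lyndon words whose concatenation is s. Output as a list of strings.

["aaccbcb", "a", "a"]

emit factor 1: 'aaccbcb' (i=0, period=7)
emit factor 2: 'a' (i=7, period=1)
emit factor 3: 'a' (i=8, period=1)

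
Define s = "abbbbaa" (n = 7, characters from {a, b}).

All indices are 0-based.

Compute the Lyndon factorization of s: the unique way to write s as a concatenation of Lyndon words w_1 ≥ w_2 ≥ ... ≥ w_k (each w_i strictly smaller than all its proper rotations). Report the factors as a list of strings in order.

emit factor 1: 'abbbb' (i=0, period=5)
emit factor 2: 'a' (i=5, period=1)
emit factor 3: 'a' (i=6, period=1)

["abbbb", "a", "a"]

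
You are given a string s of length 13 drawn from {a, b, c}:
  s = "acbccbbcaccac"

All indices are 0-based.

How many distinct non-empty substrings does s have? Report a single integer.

sorted suffixes:
  #0 SA[0]=11  'ac'
  #1 SA[1]=0  'acbccbbcaccac'
  #2 SA[2]=8  'accac'
  #3 SA[3]=5  'bbcaccac'
  #4 SA[4]=6  'bcaccac'
  #5 SA[5]=2  'bccbbcaccac'
  #6 SA[6]=12  'c'
  #7 SA[7]=10  'cac'
  #8 SA[8]=7  'caccac'
  #9 SA[9]=4  'cbbcaccac'
  #10 SA[10]=1  'cbccbbcaccac'
  #11 SA[11]=9  'ccac'
  #12 SA[12]=3  'ccbbcaccac'

SA = [11, 0, 8, 5, 6, 2, 12, 10, 7, 4, 1, 9, 3]
[i] adj suffixes → lcp
  [1] 11/0 → 2 ('ac')
  [2] 0/8 → 2 ('ac')
  [3] 8/5 → 0 ('')
  [4] 5/6 → 1 ('b')
  [5] 6/2 → 2 ('bc')
  [6] 2/12 → 0 ('')
  [7] 12/10 → 1 ('c')
  [8] 10/7 → 3 ('cac')
  [9] 7/4 → 1 ('c')
  [10] 4/1 → 2 ('cb')
  [11] 1/9 → 1 ('c')
  [12] 9/3 → 2 ('cc')

n(n+1)/2 = 13·14/2 = 91
Σ LCP = 0 + 2 + 2 + 0 + 1 + 2 + 0 + 1 + 3 + 1 + 2 + 1 + 2 = 17
distinct = 91 − 17 = 74

74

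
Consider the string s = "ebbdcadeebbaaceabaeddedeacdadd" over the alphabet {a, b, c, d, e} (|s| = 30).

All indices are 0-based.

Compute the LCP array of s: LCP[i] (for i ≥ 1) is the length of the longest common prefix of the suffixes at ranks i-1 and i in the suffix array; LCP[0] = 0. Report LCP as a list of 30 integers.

rank→(start, suffix):
  0 → (11, 'aaceabaeddedeacdadd')
  1 → (15, 'abaeddedeacdadd')
  2 → (24, 'acdadd')
  3 → (12, 'aceabaeddedeacdadd')
  4 → (27, 'add')
  5 → (5, 'adeebbaaceabaeddedeacdadd')
  6 → (17, 'aeddedeacdadd')
  7 → (10, 'baaceabaeddedeacdadd')
  8 → (16, 'baeddedeacdadd')
  9 → (9, 'bbaaceabaeddedeacdadd')
  10 → (1, 'bbdcadeebbaaceabaeddedeacdadd')
  11 → (2, 'bdcadeebbaaceabaeddedeacdadd')
  12 → (4, 'cadeebbaaceabaeddedeacdadd')
  13 → (25, 'cdadd')
  14 → (13, 'ceabaeddedeacdadd')
  15 → (29, 'd')
  16 → (26, 'dadd')
  17 → (3, 'dcadeebbaaceabaeddedeacdadd')
  18 → (28, 'dd')
  19 → (19, 'ddedeacdadd')
  20 → (22, 'deacdadd')
  21 → (20, 'dedeacdadd')
  22 → (6, 'deebbaaceabaeddedeacdadd')
  23 → (14, 'eabaeddedeacdadd')
  24 → (23, 'eacdadd')
  25 → (8, 'ebbaaceabaeddedeacdadd')
  26 → (0, 'ebbdcadeebbaaceabaeddedeacdadd')
  27 → (18, 'eddedeacdadd')
  28 → (21, 'edeacdadd')
  29 → (7, 'eebbaaceabaeddedeacdadd')

SA = [11, 15, 24, 12, 27, 5, 17, 10, 16, 9, 1, 2, 4, 25, 13, 29, 26, 3, 28, 19, 22, 20, 6, 14, 23, 8, 0, 18, 21, 7]
rank  pair      lcp
   1  s[11:],s[15:]  1  'a'
   2  s[15:],s[24:]  1  'a'
   3  s[24:],s[12:]  2  'ac'
   4  s[12:],s[27:]  1  'a'
   5  s[27:],s[5:]  2  'ad'
   6  s[5:],s[17:]  1  'a'
   7  s[17:],s[10:]  0  ''
   8  s[10:],s[16:]  2  'ba'
   9  s[16:],s[9:]  1  'b'
  10  s[9:],s[1:]  2  'bb'
  11  s[1:],s[2:]  1  'b'
  12  s[2:],s[4:]  0  ''
  13  s[4:],s[25:]  1  'c'
  14  s[25:],s[13:]  1  'c'
  15  s[13:],s[29:]  0  ''
  16  s[29:],s[26:]  1  'd'
  17  s[26:],s[3:]  1  'd'
  18  s[3:],s[28:]  1  'd'
  19  s[28:],s[19:]  2  'dd'
  20  s[19:],s[22:]  1  'd'
  21  s[22:],s[20:]  2  'de'
  22  s[20:],s[6:]  2  'de'
  23  s[6:],s[14:]  0  ''
  24  s[14:],s[23:]  2  'ea'
  25  s[23:],s[8:]  1  'e'
  26  s[8:],s[0:]  3  'ebb'
  27  s[0:],s[18:]  1  'e'
  28  s[18:],s[21:]  2  'ed'
  29  s[21:],s[7:]  1  'e'

[0, 1, 1, 2, 1, 2, 1, 0, 2, 1, 2, 1, 0, 1, 1, 0, 1, 1, 1, 2, 1, 2, 2, 0, 2, 1, 3, 1, 2, 1]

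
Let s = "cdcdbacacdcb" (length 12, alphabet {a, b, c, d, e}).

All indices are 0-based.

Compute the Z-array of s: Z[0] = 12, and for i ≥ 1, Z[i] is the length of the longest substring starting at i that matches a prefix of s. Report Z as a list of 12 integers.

Z[0]=12
i=1: outside box; Z[1]=0
i=2: outside box; Z[2]=2 extend→box=[2,4)
i=3: min(r-i=1, Z[1]=0)=0; Z[3]=0
i=4: outside box; Z[4]=0
i=5: outside box; Z[5]=0
i=6: outside box; Z[6]=1 extend→box=[6,7)
i=7: outside box; Z[7]=0
i=8: outside box; Z[8]=3 extend→box=[8,11)
i=9: min(r-i=2, Z[1]=0)=0; Z[9]=0
i=10: min(r-i=1, Z[2]=2)=1; Z[10]=1
i=11: outside box; Z[11]=0

[12, 0, 2, 0, 0, 0, 1, 0, 3, 0, 1, 0]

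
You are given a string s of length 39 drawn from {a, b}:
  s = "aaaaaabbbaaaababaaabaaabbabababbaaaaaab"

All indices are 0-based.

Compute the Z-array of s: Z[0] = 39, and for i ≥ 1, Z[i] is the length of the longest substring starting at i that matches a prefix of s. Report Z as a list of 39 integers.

Z[0]=39
i=1: i≥r, start 0; Z[1]=5 scan→box=[1,6)
i=2: min(r-i=4, Z[1]=5)=4; Z[2]=4
i=3: min(r-i=3, Z[2]=4)=3; Z[3]=3
i=4: min(r-i=2, Z[3]=3)=2; Z[4]=2
i=5: min(r-i=1, Z[4]=2)=1; Z[5]=1
i=6: i≥r, start 0; Z[6]=0
i=7: i≥r, start 0; Z[7]=0
i=8: i≥r, start 0; Z[8]=0
i=9: i≥r, start 0; Z[9]=4 scan→box=[9,13)
i=10: min(r-i=3, Z[1]=5)=3; Z[10]=3
i=11: min(r-i=2, Z[2]=4)=2; Z[11]=2
i=12: min(r-i=1, Z[3]=3)=1; Z[12]=1
i=13: i≥r, start 0; Z[13]=0
i=14: i≥r, start 0; Z[14]=1 scan→box=[14,15)
i=15: i≥r, start 0; Z[15]=0
i=16: i≥r, start 0; Z[16]=3 scan→box=[16,19)
i=17: min(r-i=2, Z[1]=5)=2; Z[17]=2
i=18: min(r-i=1, Z[2]=4)=1; Z[18]=1
i=19: i≥r, start 0; Z[19]=0
i=20: i≥r, start 0; Z[20]=3 scan→box=[20,23)
i=21: min(r-i=2, Z[1]=5)=2; Z[21]=2
i=22: min(r-i=1, Z[2]=4)=1; Z[22]=1
i=23: i≥r, start 0; Z[23]=0
i=24: i≥r, start 0; Z[24]=0
i=25: i≥r, start 0; Z[25]=1 scan→box=[25,26)
i=26: i≥r, start 0; Z[26]=0
i=27: i≥r, start 0; Z[27]=1 scan→box=[27,28)
i=28: i≥r, start 0; Z[28]=0
i=29: i≥r, start 0; Z[29]=1 scan→box=[29,30)
i=30: i≥r, start 0; Z[30]=0
i=31: i≥r, start 0; Z[31]=0
i=32: i≥r, start 0; Z[32]=7 scan→box=[32,39)
i=33: min(r-i=6, Z[1]=5)=5; Z[33]=5
i=34: min(r-i=5, Z[2]=4)=4; Z[34]=4
i=35: min(r-i=4, Z[3]=3)=3; Z[35]=3
i=36: min(r-i=3, Z[4]=2)=2; Z[36]=2
i=37: min(r-i=2, Z[5]=1)=1; Z[37]=1
i=38: min(r-i=1, Z[6]=0)=0; Z[38]=0

[39, 5, 4, 3, 2, 1, 0, 0, 0, 4, 3, 2, 1, 0, 1, 0, 3, 2, 1, 0, 3, 2, 1, 0, 0, 1, 0, 1, 0, 1, 0, 0, 7, 5, 4, 3, 2, 1, 0]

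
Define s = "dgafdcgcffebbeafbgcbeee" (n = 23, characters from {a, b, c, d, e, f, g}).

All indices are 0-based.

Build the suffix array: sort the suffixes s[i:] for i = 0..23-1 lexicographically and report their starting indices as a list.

[14, 2, 11, 12, 19, 16, 18, 7, 5, 4, 0, 22, 13, 10, 21, 20, 15, 3, 9, 8, 1, 17, 6]

rank | idx | suffix
   0 |  14 | afbgcbeee
   1 |   2 | afdcgcffebbeafbgcbeee
   2 |  11 | bbeafbgcbeee
   3 |  12 | beafbgcbeee
   4 |  19 | beee
   5 |  16 | bgcbeee
   6 |  18 | cbeee
   7 |   7 | cffebbeafbgcbeee
   8 |   5 | cgcffebbeafbgcbeee
   9 |   4 | dcgcffebbeafbgcbeee
  10 |   0 | dgafdcgcffebbeafbgcbeee
  11 |  22 | e
  12 |  13 | eafbgcbeee
  13 |  10 | ebbeafbgcbeee
  14 |  21 | ee
  15 |  20 | eee
  16 |  15 | fbgcbeee
  17 |   3 | fdcgcffebbeafbgcbeee
  18 |   9 | febbeafbgcbeee
  19 |   8 | ffebbeafbgcbeee
  20 |   1 | gafdcgcffebbeafbgcbeee
  21 |  17 | gcbeee
  22 |   6 | gcffebbeafbgcbeee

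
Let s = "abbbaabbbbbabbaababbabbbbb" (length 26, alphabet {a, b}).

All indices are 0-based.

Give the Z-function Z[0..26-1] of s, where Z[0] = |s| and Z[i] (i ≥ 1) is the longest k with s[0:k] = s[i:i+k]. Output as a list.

[26, 0, 0, 0, 1, 4, 0, 0, 0, 0, 0, 3, 0, 0, 1, 2, 0, 3, 0, 0, 4, 0, 0, 0, 0, 0]

Z[0]=26
i=1: i≥r, start 0; Z[1]=0
i=2: i≥r, start 0; Z[2]=0
i=3: i≥r, start 0; Z[3]=0
i=4: i≥r, start 0; Z[4]=1 scan→box=[4,5)
i=5: i≥r, start 0; Z[5]=4 scan→box=[5,9)
i=6: min(r-i=3, Z[1]=0)=0; Z[6]=0
i=7: min(r-i=2, Z[2]=0)=0; Z[7]=0
i=8: min(r-i=1, Z[3]=0)=0; Z[8]=0
i=9: i≥r, start 0; Z[9]=0
i=10: i≥r, start 0; Z[10]=0
i=11: i≥r, start 0; Z[11]=3 scan→box=[11,14)
i=12: min(r-i=2, Z[1]=0)=0; Z[12]=0
i=13: min(r-i=1, Z[2]=0)=0; Z[13]=0
i=14: i≥r, start 0; Z[14]=1 scan→box=[14,15)
i=15: i≥r, start 0; Z[15]=2 scan→box=[15,17)
i=16: min(r-i=1, Z[1]=0)=0; Z[16]=0
i=17: i≥r, start 0; Z[17]=3 scan→box=[17,20)
i=18: min(r-i=2, Z[1]=0)=0; Z[18]=0
i=19: min(r-i=1, Z[2]=0)=0; Z[19]=0
i=20: i≥r, start 0; Z[20]=4 scan→box=[20,24)
i=21: min(r-i=3, Z[1]=0)=0; Z[21]=0
i=22: min(r-i=2, Z[2]=0)=0; Z[22]=0
i=23: min(r-i=1, Z[3]=0)=0; Z[23]=0
i=24: i≥r, start 0; Z[24]=0
i=25: i≥r, start 0; Z[25]=0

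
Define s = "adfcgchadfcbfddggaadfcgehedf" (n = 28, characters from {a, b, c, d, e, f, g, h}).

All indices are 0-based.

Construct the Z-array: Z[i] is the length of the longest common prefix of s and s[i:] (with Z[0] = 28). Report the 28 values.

Z[0]=28
i=1: outside box; Z[1]=0
i=2: outside box; Z[2]=0
i=3: outside box; Z[3]=0
i=4: outside box; Z[4]=0
i=5: outside box; Z[5]=0
i=6: outside box; Z[6]=0
i=7: outside box; Z[7]=4 grow→box=[7,11)
i=8: min(r-i=3, Z[1]=0)=0; Z[8]=0
i=9: min(r-i=2, Z[2]=0)=0; Z[9]=0
i=10: min(r-i=1, Z[3]=0)=0; Z[10]=0
i=11: outside box; Z[11]=0
i=12: outside box; Z[12]=0
i=13: outside box; Z[13]=0
i=14: outside box; Z[14]=0
i=15: outside box; Z[15]=0
i=16: outside box; Z[16]=0
i=17: outside box; Z[17]=1 grow→box=[17,18)
i=18: outside box; Z[18]=5 grow→box=[18,23)
i=19: min(r-i=4, Z[1]=0)=0; Z[19]=0
i=20: min(r-i=3, Z[2]=0)=0; Z[20]=0
i=21: min(r-i=2, Z[3]=0)=0; Z[21]=0
i=22: min(r-i=1, Z[4]=0)=0; Z[22]=0
i=23: outside box; Z[23]=0
i=24: outside box; Z[24]=0
i=25: outside box; Z[25]=0
i=26: outside box; Z[26]=0
i=27: outside box; Z[27]=0

[28, 0, 0, 0, 0, 0, 0, 4, 0, 0, 0, 0, 0, 0, 0, 0, 0, 1, 5, 0, 0, 0, 0, 0, 0, 0, 0, 0]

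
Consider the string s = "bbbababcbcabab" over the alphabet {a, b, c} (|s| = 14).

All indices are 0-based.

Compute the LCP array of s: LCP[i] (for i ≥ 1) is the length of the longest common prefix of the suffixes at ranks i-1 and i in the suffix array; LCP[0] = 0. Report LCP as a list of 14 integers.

rank→(start, suffix):
  0 → (12, 'ab')
  1 → (10, 'abab')
  2 → (3, 'ababcbcabab')
  3 → (5, 'abcbcabab')
  4 → (13, 'b')
  5 → (11, 'bab')
  6 → (2, 'bababcbcabab')
  7 → (4, 'babcbcabab')
  8 → (1, 'bbababcbcabab')
  9 → (0, 'bbbababcbcabab')
  10 → (8, 'bcabab')
  11 → (6, 'bcbcabab')
  12 → (9, 'cabab')
  13 → (7, 'cbcabab')

SA = [12, 10, 3, 5, 13, 11, 2, 4, 1, 0, 8, 6, 9, 7]
rank  pair      lcp
   1  s[12:],s[10:]  2  'ab'
   2  s[10:],s[3:]  4  'abab'
   3  s[3:],s[5:]  2  'ab'
   4  s[5:],s[13:]  0  ''
   5  s[13:],s[11:]  1  'b'
   6  s[11:],s[2:]  3  'bab'
   7  s[2:],s[4:]  3  'bab'
   8  s[4:],s[1:]  1  'b'
   9  s[1:],s[0:]  2  'bb'
  10  s[0:],s[8:]  1  'b'
  11  s[8:],s[6:]  2  'bc'
  12  s[6:],s[9:]  0  ''
  13  s[9:],s[7:]  1  'c'

[0, 2, 4, 2, 0, 1, 3, 3, 1, 2, 1, 2, 0, 1]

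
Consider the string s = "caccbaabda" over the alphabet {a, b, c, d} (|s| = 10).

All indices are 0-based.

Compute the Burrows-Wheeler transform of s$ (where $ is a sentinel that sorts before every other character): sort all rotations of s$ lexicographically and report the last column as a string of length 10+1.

rank  rotation     last
    0  $caccbaabda  a
    1  a$caccbaabd  d
    2  aabda$caccb  b
    3  abda$caccba  a
    4  accbaabda$c  c
    5  baabda$cacc  c
    6  bda$caccbaa  a
    7  caccbaabda$  $
    8  cbaabda$cac  c
    9  ccbaabda$ca  a
   10  da$caccbaab  b

adbacca$cab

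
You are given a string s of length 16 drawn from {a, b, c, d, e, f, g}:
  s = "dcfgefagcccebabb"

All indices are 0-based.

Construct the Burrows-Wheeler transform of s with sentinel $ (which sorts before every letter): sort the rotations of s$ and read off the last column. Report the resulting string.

rank  rotation           last
    0  $dcfgefagcccebabb  b
    1  abb$dcfgefagccceb  b
    2  agcccebabb$dcfgef  f
    3  b$dcfgefagcccebab  b
    4  babb$dcfgefagccce  e
    5  bb$dcfgefagccceba  a
    6  cccebabb$dcfgefag  g
    7  ccebabb$dcfgefagc  c
    8  cebabb$dcfgefagcc  c
    9  cfgefagcccebabb$d  d
   10  dcfgefagcccebabb$  $
   11  ebabb$dcfgefagccc  c
   12  efagcccebabb$dcfg  g
   13  fagcccebabb$dcfge  e
   14  fgefagcccebabb$dc  c
   15  gcccebabb$dcfgefa  a
   16  gefagcccebabb$dcf  f

bbfbeagccd$cgecaf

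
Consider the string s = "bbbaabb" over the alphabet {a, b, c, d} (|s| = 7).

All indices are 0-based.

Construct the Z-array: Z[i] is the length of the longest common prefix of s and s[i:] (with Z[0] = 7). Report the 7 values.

[7, 2, 1, 0, 0, 2, 1]

Z[0]=7
i=1: i≥r, start 0; Z[1]=2 extend→box=[1,3)
i=2: min(r-i=1, Z[1]=2)=1; Z[2]=1
i=3: i≥r, start 0; Z[3]=0
i=4: i≥r, start 0; Z[4]=0
i=5: i≥r, start 0; Z[5]=2 extend→box=[5,7)
i=6: min(r-i=1, Z[1]=2)=1; Z[6]=1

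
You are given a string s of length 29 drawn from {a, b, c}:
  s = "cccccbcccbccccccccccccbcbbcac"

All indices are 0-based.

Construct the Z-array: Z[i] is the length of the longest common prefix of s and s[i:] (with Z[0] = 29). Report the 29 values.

[29, 4, 3, 2, 1, 0, 3, 2, 1, 0, 5, 5, 5, 5, 5, 5, 5, 7, 4, 3, 2, 1, 0, 1, 0, 0, 1, 0, 1]

Z[0]=29
i=1: fresh scan; Z[1]=4 grow→box=[1,5)
i=2: min(r-i=3, Z[1]=4)=3; Z[2]=3
i=3: min(r-i=2, Z[2]=3)=2; Z[3]=2
i=4: min(r-i=1, Z[3]=2)=1; Z[4]=1
i=5: fresh scan; Z[5]=0
i=6: fresh scan; Z[6]=3 grow→box=[6,9)
i=7: min(r-i=2, Z[1]=4)=2; Z[7]=2
i=8: min(r-i=1, Z[2]=3)=1; Z[8]=1
i=9: fresh scan; Z[9]=0
i=10: fresh scan; Z[10]=5 grow→box=[10,15)
i=11: min(r-i=4, Z[1]=4)=4; Z[11]=5 grow→box=[11,16)
i=12: min(r-i=4, Z[1]=4)=4; Z[12]=5 grow→box=[12,17)
i=13: min(r-i=4, Z[1]=4)=4; Z[13]=5 grow→box=[13,18)
i=14: min(r-i=4, Z[1]=4)=4; Z[14]=5 grow→box=[14,19)
i=15: min(r-i=4, Z[1]=4)=4; Z[15]=5 grow→box=[15,20)
i=16: min(r-i=4, Z[1]=4)=4; Z[16]=5 grow→box=[16,21)
i=17: min(r-i=4, Z[1]=4)=4; Z[17]=7 grow→box=[17,24)
i=18: min(r-i=6, Z[1]=4)=4; Z[18]=4
i=19: min(r-i=5, Z[2]=3)=3; Z[19]=3
i=20: min(r-i=4, Z[3]=2)=2; Z[20]=2
i=21: min(r-i=3, Z[4]=1)=1; Z[21]=1
i=22: min(r-i=2, Z[5]=0)=0; Z[22]=0
i=23: min(r-i=1, Z[6]=3)=1; Z[23]=1
i=24: fresh scan; Z[24]=0
i=25: fresh scan; Z[25]=0
i=26: fresh scan; Z[26]=1 grow→box=[26,27)
i=27: fresh scan; Z[27]=0
i=28: fresh scan; Z[28]=1 grow→box=[28,29)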